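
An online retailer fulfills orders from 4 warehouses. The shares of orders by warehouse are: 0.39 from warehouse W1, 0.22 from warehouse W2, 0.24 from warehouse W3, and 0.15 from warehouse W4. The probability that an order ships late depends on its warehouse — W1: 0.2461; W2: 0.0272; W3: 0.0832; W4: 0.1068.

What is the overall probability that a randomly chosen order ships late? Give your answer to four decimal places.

Summing over the partition,
P(L) = P(L|W1)·P(W1) + P(L|W2)·P(W2) + P(L|W3)·P(W3) + P(L|W4)·P(W4)
      = 0.2461·0.39 + 0.0272·0.22 + 0.0832·0.24 + 0.1068·0.15
      = 0.095979 + 0.005984 + 0.019968 + 0.01602 = 0.137951

P(L) ≈ 0.1380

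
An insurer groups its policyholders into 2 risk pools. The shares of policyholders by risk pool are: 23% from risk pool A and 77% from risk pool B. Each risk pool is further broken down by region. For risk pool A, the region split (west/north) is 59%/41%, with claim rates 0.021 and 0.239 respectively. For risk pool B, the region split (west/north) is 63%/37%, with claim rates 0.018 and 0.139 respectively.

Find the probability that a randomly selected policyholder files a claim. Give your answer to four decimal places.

P(C|A) = 0.59·0.021 + 0.41·0.239 = 0.01239 + 0.09799 = 0.11038
P(C|B) = 0.63·0.018 + 0.37·0.139 = 0.01134 + 0.05143 = 0.06277
By total probability over the outer partition,
P(C) = 0.23·0.11038 + 0.77·0.06277
      = 0.0253874 + 0.0483329 = 0.0737203

0.0737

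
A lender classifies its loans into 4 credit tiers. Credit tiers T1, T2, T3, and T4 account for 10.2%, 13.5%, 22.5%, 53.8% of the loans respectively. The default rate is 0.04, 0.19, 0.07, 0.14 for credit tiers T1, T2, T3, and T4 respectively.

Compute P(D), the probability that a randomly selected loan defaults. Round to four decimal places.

P(D) ≈ 0.1208

Summing over the partition,
P(D) = P(D|T1)·P(T1) + P(D|T2)·P(T2) + P(D|T3)·P(T3) + P(D|T4)·P(T4)
      = 0.04·0.102 + 0.19·0.135 + 0.07·0.225 + 0.14·0.538
      = 0.00408 + 0.02565 + 0.01575 + 0.07532 = 0.1208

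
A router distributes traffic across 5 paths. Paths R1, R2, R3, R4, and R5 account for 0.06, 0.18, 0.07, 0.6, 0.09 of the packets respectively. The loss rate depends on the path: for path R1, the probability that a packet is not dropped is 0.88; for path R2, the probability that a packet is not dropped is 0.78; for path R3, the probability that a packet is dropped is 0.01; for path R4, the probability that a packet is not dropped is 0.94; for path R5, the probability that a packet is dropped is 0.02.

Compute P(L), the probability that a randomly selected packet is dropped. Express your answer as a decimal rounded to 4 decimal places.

0.0853

P(L|R1) = 1 − 0.88 = 0.12.
P(L|R2) = 1 − 0.78 = 0.22.
P(L|R4) = 1 − 0.94 = 0.06.
P(L) = P(L|R1)·P(R1) + P(L|R2)·P(R2) + P(L|R3)·P(R3) + P(L|R4)·P(R4) + P(L|R5)·P(R5)
      = 0.12·0.06 + 0.22·0.18 + 0.01·0.07 + 0.06·0.6 + 0.02·0.09
      = 0.0072 + 0.0396 + 0.0007 + 0.036 + 0.0018 = 0.0853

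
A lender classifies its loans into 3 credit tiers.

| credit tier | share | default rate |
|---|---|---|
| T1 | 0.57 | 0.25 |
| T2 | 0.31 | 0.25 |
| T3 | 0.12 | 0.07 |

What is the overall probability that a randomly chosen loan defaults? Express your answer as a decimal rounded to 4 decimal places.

0.2284

Using total probability over the partition,
P(D) = P(D|T1)·P(T1) + P(D|T2)·P(T2) + P(D|T3)·P(T3)
      = 0.25·0.57 + 0.25·0.31 + 0.07·0.12
      = 0.1425 + 0.0775 + 0.0084 = 0.2284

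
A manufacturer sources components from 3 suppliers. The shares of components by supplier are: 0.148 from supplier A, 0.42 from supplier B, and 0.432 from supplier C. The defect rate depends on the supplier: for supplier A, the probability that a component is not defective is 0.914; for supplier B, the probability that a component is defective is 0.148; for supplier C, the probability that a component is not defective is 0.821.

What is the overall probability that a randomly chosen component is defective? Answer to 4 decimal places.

P(D|A) = 1 − 0.914 = 0.086.
P(D|C) = 1 − 0.821 = 0.179.
P(D) = P(D|A)·P(A) + P(D|B)·P(B) + P(D|C)·P(C)
      = 0.086·0.148 + 0.148·0.42 + 0.179·0.432
      = 0.012728 + 0.06216 + 0.077328 = 0.152216

0.1522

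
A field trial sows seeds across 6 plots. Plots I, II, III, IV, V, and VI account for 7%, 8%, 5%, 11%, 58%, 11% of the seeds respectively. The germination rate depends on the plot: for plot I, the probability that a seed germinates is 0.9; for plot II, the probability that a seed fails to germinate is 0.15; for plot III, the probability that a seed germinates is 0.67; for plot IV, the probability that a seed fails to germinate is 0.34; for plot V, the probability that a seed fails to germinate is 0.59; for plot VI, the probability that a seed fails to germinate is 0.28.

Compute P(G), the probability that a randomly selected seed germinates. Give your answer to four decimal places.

0.5541

P(G|II) = 1 − 0.15 = 0.85.
P(G|IV) = 1 − 0.34 = 0.66.
P(G|V) = 1 − 0.59 = 0.41.
P(G|VI) = 1 − 0.28 = 0.72.
P(G) = P(G|I)·P(I) + P(G|II)·P(II) + P(G|III)·P(III) + P(G|IV)·P(IV) + P(G|V)·P(V) + P(G|VI)·P(VI)
      = 0.9·0.07 + 0.85·0.08 + 0.67·0.05 + 0.66·0.11 + 0.41·0.58 + 0.72·0.11
      = 0.063 + 0.068 + 0.0335 + 0.0726 + 0.2378 + 0.0792 = 0.5541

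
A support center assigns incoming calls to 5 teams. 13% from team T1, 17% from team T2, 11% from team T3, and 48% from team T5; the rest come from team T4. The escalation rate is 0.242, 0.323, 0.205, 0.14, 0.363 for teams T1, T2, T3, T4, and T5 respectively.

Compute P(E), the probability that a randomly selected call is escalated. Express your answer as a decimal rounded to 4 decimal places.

0.2986

P(T4) = 1 − (0.13 + 0.17 + 0.11 + 0.48) = 0.11.
P(E) = P(E|T1)·P(T1) + P(E|T2)·P(T2) + P(E|T3)·P(T3) + P(E|T4)·P(T4) + P(E|T5)·P(T5)
      = 0.242·0.13 + 0.323·0.17 + 0.205·0.11 + 0.14·0.11 + 0.363·0.48
      = 0.03146 + 0.05491 + 0.02255 + 0.0154 + 0.17424 = 0.29856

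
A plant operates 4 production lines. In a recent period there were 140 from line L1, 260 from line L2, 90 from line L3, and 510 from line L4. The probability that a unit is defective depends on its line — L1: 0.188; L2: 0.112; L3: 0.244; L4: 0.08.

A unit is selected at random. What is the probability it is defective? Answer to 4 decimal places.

P(D) ≈ 0.1182

Total: 140 + 260 + 90 + 510 = 1000.
P(L1) = 140/1000 = 0.14. P(L2) = 260/1000 = 0.26. P(L3) = 90/1000 = 0.09. P(L4) = 510/1000 = 0.51.
P(D) = P(D|L1)·P(L1) + P(D|L2)·P(L2) + P(D|L3)·P(L3) + P(D|L4)·P(L4)
      = 0.188·0.14 + 0.112·0.26 + 0.244·0.09 + 0.08·0.51
      = 0.02632 + 0.02912 + 0.02196 + 0.0408 = 0.1182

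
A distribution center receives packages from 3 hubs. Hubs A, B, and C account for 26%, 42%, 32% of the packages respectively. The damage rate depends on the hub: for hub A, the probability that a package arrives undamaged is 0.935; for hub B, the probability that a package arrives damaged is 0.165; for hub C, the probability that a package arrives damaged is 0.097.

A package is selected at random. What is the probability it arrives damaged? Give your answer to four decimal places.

0.1172

P(D|A) = 1 − 0.935 = 0.065.
Using total probability over the partition,
P(D) = P(D|A)·P(A) + P(D|B)·P(B) + P(D|C)·P(C)
      = 0.065·0.26 + 0.165·0.42 + 0.097·0.32
      = 0.0169 + 0.0693 + 0.03104 = 0.11724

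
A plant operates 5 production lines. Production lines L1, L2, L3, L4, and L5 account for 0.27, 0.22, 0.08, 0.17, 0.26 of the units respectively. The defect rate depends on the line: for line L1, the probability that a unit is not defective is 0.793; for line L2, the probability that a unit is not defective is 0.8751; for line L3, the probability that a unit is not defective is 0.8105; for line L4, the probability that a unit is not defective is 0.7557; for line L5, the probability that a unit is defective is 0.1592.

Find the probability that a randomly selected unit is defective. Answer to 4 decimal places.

P(D|L1) = 1 − 0.793 = 0.207.
P(D|L2) = 1 − 0.8751 = 0.1249.
P(D|L3) = 1 − 0.8105 = 0.1895.
P(D|L4) = 1 − 0.7557 = 0.2443.
P(D) = P(D|L1)·P(L1) + P(D|L2)·P(L2) + P(D|L3)·P(L3) + P(D|L4)·P(L4) + P(D|L5)·P(L5)
      = 0.207·0.27 + 0.1249·0.22 + 0.1895·0.08 + 0.2443·0.17 + 0.1592·0.26
      = 0.05589 + 0.027478 + 0.01516 + 0.041531 + 0.041392 = 0.181451

0.1815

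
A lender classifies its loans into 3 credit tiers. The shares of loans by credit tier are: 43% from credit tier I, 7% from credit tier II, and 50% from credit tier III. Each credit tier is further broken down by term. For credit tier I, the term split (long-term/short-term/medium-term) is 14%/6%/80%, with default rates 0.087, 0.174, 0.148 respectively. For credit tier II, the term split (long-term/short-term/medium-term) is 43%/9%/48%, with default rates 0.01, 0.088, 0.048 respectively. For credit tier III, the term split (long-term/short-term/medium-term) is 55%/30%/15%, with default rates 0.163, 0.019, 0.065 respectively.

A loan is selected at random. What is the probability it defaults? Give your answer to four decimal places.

0.1157

P(D|I) = 0.14·0.087 + 0.06·0.174 + 0.8·0.148 = 0.01218 + 0.01044 + 0.1184 = 0.14102
P(D|II) = 0.43·0.01 + 0.09·0.088 + 0.48·0.048 = 0.0043 + 0.00792 + 0.02304 = 0.03526
P(D|III) = 0.55·0.163 + 0.3·0.019 + 0.15·0.065 = 0.08965 + 0.0057 + 0.00975 = 0.1051
By total probability over the outer partition,
P(D) = 0.43·0.14102 + 0.07·0.03526 + 0.5·0.1051
      = 0.0606386 + 0.0024682 + 0.05255 = 0.1156568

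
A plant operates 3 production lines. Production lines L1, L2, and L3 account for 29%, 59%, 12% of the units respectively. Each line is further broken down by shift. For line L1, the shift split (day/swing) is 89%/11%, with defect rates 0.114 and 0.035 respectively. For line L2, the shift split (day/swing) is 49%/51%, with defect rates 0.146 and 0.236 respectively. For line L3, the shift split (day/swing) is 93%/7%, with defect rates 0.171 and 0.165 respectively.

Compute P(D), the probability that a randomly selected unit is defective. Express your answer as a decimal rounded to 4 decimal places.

P(D) ≈ 0.1642

P(D|L1) = 0.89·0.114 + 0.11·0.035 = 0.10146 + 0.00385 = 0.10531
P(D|L2) = 0.49·0.146 + 0.51·0.236 = 0.07154 + 0.12036 = 0.1919
P(D|L3) = 0.93·0.171 + 0.07·0.165 = 0.15903 + 0.01155 = 0.17058
By total probability over the outer partition,
P(D) = 0.29·0.10531 + 0.59·0.1919 + 0.12·0.17058
      = 0.0305399 + 0.113221 + 0.0204696 = 0.1642305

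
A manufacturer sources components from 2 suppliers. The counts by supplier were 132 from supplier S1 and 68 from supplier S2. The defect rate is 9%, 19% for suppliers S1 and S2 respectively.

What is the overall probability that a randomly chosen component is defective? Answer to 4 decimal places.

P(D) ≈ 0.1240

Total: 132 + 68 = 200.
P(S1) = 132/200 = 0.66. P(S2) = 68/200 = 0.34.
P(D) = P(D|S1)·P(S1) + P(D|S2)·P(S2)
      = 0.09·0.66 + 0.19·0.34
      = 0.0594 + 0.0646 = 0.124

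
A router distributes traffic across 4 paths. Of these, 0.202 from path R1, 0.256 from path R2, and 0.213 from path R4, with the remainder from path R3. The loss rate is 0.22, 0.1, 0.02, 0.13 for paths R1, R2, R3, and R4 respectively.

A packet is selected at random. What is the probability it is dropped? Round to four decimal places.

P(R3) = 1 − (0.202 + 0.256 + 0.213) = 0.329.
P(L) = P(L|R1)·P(R1) + P(L|R2)·P(R2) + P(L|R3)·P(R3) + P(L|R4)·P(R4)
      = 0.22·0.202 + 0.1·0.256 + 0.02·0.329 + 0.13·0.213
      = 0.04444 + 0.0256 + 0.00658 + 0.02769 = 0.10431

P(L) ≈ 0.1043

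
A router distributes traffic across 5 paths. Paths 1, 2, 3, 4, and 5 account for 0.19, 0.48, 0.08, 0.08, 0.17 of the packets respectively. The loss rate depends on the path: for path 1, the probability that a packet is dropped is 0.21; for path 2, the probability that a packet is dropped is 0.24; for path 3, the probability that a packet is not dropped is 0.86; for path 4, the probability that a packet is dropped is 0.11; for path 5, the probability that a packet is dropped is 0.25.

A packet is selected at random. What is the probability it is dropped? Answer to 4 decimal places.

P(L|3) = 1 − 0.86 = 0.14.
P(L) = P(L|1)·P(1) + P(L|2)·P(2) + P(L|3)·P(3) + P(L|4)·P(4) + P(L|5)·P(5)
      = 0.21·0.19 + 0.24·0.48 + 0.14·0.08 + 0.11·0.08 + 0.25·0.17
      = 0.0399 + 0.1152 + 0.0112 + 0.0088 + 0.0425 = 0.2176

P(L) ≈ 0.2176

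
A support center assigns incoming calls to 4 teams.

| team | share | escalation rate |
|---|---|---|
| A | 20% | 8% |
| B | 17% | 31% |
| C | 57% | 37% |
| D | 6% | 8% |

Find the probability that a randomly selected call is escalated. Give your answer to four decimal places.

P(E) ≈ 0.2844

P(E) = P(E|A)·P(A) + P(E|B)·P(B) + P(E|C)·P(C) + P(E|D)·P(D)
      = 0.08·0.2 + 0.31·0.17 + 0.37·0.57 + 0.08·0.06
      = 0.016 + 0.0527 + 0.2109 + 0.0048 = 0.2844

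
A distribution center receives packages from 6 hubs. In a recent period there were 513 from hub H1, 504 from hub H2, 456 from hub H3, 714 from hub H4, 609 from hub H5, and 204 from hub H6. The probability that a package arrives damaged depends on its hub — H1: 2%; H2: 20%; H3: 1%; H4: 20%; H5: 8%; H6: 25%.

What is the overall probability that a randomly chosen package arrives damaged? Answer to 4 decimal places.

Total: 513 + 504 + 456 + 714 + 609 + 204 = 3000.
P(H1) = 513/3000 = 0.171. P(H2) = 504/3000 = 0.168. P(H3) = 456/3000 = 0.152. P(H4) = 714/3000 = 0.238. P(H5) = 609/3000 = 0.203. P(H6) = 204/3000 = 0.068.
P(D) = P(D|H1)·P(H1) + P(D|H2)·P(H2) + P(D|H3)·P(H3) + P(D|H4)·P(H4) + P(D|H5)·P(H5) + P(D|H6)·P(H6)
      = 0.02·0.171 + 0.2·0.168 + 0.01·0.152 + 0.2·0.238 + 0.08·0.203 + 0.25·0.068
      = 0.00342 + 0.0336 + 0.00152 + 0.0476 + 0.01624 + 0.017 = 0.11938

0.1194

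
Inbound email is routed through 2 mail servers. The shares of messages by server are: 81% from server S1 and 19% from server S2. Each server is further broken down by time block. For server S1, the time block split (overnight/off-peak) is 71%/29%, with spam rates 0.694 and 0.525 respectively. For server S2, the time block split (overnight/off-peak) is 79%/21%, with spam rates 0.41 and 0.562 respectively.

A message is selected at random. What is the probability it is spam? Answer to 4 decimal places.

P(S|S1) = 0.71·0.694 + 0.29·0.525 = 0.49274 + 0.15225 = 0.64499
P(S|S2) = 0.79·0.41 + 0.21·0.562 = 0.3239 + 0.11802 = 0.44192
Then overall,
P(S) = 0.81·0.64499 + 0.19·0.44192
      = 0.5224419 + 0.0839648 = 0.6064067

0.6064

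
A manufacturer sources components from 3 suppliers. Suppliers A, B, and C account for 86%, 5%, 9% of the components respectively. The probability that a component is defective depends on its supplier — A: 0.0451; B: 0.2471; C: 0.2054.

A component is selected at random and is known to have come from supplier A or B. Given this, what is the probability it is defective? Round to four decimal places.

P(D|S) ≈ 0.0562

Let S = {A, B}.
P(S) = 0.86 + 0.05 = 0.91.
P(D ∩ S) = 0.0451·0.86 + 0.2471·0.05 = 0.038786 + 0.012355 = 0.051141.
P(D | S) = 0.051141 / 0.91 = 0.056199…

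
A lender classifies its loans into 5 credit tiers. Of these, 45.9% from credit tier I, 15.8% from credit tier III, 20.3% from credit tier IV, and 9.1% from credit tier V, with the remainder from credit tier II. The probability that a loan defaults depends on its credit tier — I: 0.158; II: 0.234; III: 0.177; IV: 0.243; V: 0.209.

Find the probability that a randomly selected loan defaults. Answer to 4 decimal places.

P(II) = 1 − (0.459 + 0.158 + 0.203 + 0.091) = 0.089.
By the law of total probability,
P(D) = P(D|I)·P(I) + P(D|II)·P(II) + P(D|III)·P(III) + P(D|IV)·P(IV) + P(D|V)·P(V)
      = 0.158·0.459 + 0.234·0.089 + 0.177·0.158 + 0.243·0.203 + 0.209·0.091
      = 0.072522 + 0.020826 + 0.027966 + 0.049329 + 0.019019 = 0.189662

P(D) ≈ 0.1897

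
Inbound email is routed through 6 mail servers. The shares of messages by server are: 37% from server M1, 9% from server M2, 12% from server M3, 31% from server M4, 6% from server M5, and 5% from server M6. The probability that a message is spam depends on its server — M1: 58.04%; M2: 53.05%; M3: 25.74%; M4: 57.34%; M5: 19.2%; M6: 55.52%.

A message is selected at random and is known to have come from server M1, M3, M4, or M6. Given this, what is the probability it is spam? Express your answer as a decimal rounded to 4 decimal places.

Let J = {M1, M3, M4, M6}.
P(J) = 0.37 + 0.12 + 0.31 + 0.05 = 0.85.
P(S ∩ J) = 0.5804·0.37 + 0.2574·0.12 + 0.5734·0.31 + 0.5552·0.05 = 0.214748 + 0.030888 + 0.177754 + 0.02776 = 0.45115.
P(S | J) = 0.45115 / 0.85 = 0.530765…

0.5308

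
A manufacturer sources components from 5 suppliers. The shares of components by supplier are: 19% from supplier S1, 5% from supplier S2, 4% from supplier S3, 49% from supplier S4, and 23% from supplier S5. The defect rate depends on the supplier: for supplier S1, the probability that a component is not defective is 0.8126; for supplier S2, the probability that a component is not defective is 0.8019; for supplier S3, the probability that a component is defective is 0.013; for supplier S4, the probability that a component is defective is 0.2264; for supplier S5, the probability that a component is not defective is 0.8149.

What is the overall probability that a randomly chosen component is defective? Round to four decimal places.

0.1995

P(D|S1) = 1 − 0.8126 = 0.1874.
P(D|S2) = 1 − 0.8019 = 0.1981.
P(D|S5) = 1 − 0.8149 = 0.1851.
P(D) = P(D|S1)·P(S1) + P(D|S2)·P(S2) + P(D|S3)·P(S3) + P(D|S4)·P(S4) + P(D|S5)·P(S5)
      = 0.1874·0.19 + 0.1981·0.05 + 0.013·0.04 + 0.2264·0.49 + 0.1851·0.23
      = 0.035606 + 0.009905 + 0.00052 + 0.110936 + 0.042573 = 0.19954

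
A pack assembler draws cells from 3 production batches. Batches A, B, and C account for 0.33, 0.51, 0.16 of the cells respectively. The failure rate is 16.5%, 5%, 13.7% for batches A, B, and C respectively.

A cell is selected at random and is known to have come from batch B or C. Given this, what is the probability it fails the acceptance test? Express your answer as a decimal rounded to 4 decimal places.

0.0708

Let S = {B, C}.
P(S) = 0.51 + 0.16 = 0.67.
P(F ∩ S) = 0.05·0.51 + 0.137·0.16 = 0.0255 + 0.02192 = 0.04742.
P(F | S) = 0.04742 / 0.67 = 0.070776…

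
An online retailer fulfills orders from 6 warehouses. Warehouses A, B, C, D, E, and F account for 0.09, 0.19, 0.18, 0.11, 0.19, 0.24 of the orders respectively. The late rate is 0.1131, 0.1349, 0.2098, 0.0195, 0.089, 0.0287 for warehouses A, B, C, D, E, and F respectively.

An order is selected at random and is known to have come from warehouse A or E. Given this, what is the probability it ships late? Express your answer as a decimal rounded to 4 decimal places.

Let S = {A, E}.
P(S) = 0.09 + 0.19 = 0.28.
P(L ∩ S) = 0.1131·0.09 + 0.089·0.19 = 0.010179 + 0.01691 = 0.027089.
P(L | S) = 0.027089 / 0.28 = 0.096746…

0.0967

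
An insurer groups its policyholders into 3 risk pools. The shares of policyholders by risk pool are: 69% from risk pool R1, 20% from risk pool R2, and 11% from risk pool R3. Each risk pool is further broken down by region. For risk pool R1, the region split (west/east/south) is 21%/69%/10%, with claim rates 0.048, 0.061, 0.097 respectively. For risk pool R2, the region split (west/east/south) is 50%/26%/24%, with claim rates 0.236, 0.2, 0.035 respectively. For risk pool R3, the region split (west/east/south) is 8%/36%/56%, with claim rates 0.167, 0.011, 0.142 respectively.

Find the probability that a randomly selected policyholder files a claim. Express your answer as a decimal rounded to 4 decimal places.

P(C|R1) = 0.21·0.048 + 0.69·0.061 + 0.1·0.097 = 0.01008 + 0.04209 + 0.0097 = 0.06187
P(C|R2) = 0.5·0.236 + 0.26·0.2 + 0.24·0.035 = 0.118 + 0.052 + 0.0084 = 0.1784
P(C|R3) = 0.08·0.167 + 0.36·0.011 + 0.56·0.142 = 0.01336 + 0.00396 + 0.07952 = 0.09684
Then overall,
P(C) = 0.69·0.06187 + 0.2·0.1784 + 0.11·0.09684
      = 0.0426903 + 0.03568 + 0.0106524 = 0.0890227

P(C) ≈ 0.0890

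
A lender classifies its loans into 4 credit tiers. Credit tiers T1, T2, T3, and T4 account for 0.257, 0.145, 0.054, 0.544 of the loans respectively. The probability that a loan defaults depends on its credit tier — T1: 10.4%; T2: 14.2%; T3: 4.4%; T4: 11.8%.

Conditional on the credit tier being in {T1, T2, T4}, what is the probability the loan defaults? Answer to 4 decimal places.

0.1179

Let S = {T1, T2, T4}.
P(S) = 0.257 + 0.145 + 0.544 = 0.946.
P(D ∩ S) = 0.104·0.257 + 0.142·0.145 + 0.118·0.544 = 0.026728 + 0.02059 + 0.064192 = 0.11151.
P(D | S) = 0.11151 / 0.946 = 0.117875…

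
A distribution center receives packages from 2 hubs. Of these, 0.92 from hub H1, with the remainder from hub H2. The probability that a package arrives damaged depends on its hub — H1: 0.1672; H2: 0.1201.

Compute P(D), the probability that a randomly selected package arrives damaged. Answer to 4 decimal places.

P(H2) = 1 − (0.92) = 0.08.
P(D) = P(D|H1)·P(H1) + P(D|H2)·P(H2)
      = 0.1672·0.92 + 0.1201·0.08
      = 0.153824 + 0.009608 = 0.163432

0.1634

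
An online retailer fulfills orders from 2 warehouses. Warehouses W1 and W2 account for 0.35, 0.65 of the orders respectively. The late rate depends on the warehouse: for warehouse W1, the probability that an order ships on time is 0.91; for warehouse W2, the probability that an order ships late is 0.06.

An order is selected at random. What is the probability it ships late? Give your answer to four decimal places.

0.0705

P(L|W1) = 1 − 0.91 = 0.09.
Summing over the partition,
P(L) = P(L|W1)·P(W1) + P(L|W2)·P(W2)
      = 0.09·0.35 + 0.06·0.65
      = 0.0315 + 0.039 = 0.0705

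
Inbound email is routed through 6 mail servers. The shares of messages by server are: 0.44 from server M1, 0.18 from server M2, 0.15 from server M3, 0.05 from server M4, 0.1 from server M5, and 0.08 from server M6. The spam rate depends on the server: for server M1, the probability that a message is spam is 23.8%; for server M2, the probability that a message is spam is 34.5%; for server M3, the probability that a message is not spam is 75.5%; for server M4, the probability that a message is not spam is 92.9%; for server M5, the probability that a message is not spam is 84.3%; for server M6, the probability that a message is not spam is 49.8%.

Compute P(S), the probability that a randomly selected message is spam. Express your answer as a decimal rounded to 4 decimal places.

0.2630

P(S|M3) = 1 − 0.755 = 0.245.
P(S|M4) = 1 − 0.929 = 0.071.
P(S|M5) = 1 − 0.843 = 0.157.
P(S|M6) = 1 − 0.498 = 0.502.
P(S) = P(S|M1)·P(M1) + P(S|M2)·P(M2) + P(S|M3)·P(M3) + P(S|M4)·P(M4) + P(S|M5)·P(M5) + P(S|M6)·P(M6)
      = 0.238·0.44 + 0.345·0.18 + 0.245·0.15 + 0.071·0.05 + 0.157·0.1 + 0.502·0.08
      = 0.10472 + 0.0621 + 0.03675 + 0.00355 + 0.0157 + 0.04016 = 0.26298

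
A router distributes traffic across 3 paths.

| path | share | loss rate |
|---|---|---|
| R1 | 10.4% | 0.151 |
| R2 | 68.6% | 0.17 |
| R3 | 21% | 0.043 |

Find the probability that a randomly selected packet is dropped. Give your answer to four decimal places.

0.1414

P(L) = P(L|R1)·P(R1) + P(L|R2)·P(R2) + P(L|R3)·P(R3)
      = 0.151·0.104 + 0.17·0.686 + 0.043·0.21
      = 0.015704 + 0.11662 + 0.00903 = 0.141354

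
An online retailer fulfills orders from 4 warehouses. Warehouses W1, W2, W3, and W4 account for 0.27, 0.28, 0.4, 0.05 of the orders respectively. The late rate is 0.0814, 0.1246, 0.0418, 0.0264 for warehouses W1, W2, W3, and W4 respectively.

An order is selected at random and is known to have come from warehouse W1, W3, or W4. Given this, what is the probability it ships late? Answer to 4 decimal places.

0.0556

Let S = {W1, W3, W4}.
P(S) = 0.27 + 0.4 + 0.05 = 0.72.
P(L ∩ S) = 0.0814·0.27 + 0.0418·0.4 + 0.0264·0.05 = 0.021978 + 0.01672 + 0.00132 = 0.040018.
P(L | S) = 0.040018 / 0.72 = 0.055581…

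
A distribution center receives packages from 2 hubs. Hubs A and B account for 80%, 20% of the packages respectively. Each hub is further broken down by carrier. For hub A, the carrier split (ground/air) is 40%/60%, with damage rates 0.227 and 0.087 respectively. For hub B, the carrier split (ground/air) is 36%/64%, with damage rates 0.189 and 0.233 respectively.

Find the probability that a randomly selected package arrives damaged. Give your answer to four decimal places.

P(D|A) = 0.4·0.227 + 0.6·0.087 = 0.0908 + 0.0522 = 0.143
P(D|B) = 0.36·0.189 + 0.64·0.233 = 0.06804 + 0.14912 = 0.21716
By total probability over the outer partition,
P(D) = 0.8·0.143 + 0.2·0.21716
      = 0.1144 + 0.043432 = 0.157832

P(D) ≈ 0.1578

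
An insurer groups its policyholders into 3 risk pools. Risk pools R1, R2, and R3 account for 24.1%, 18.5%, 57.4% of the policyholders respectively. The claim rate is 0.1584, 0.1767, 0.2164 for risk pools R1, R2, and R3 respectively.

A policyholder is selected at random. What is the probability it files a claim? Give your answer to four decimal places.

Summing over the partition,
P(C) = P(C|R1)·P(R1) + P(C|R2)·P(R2) + P(C|R3)·P(R3)
      = 0.1584·0.241 + 0.1767·0.185 + 0.2164·0.574
      = 0.0381744 + 0.0326895 + 0.1242136 = 0.1950775

P(C) ≈ 0.1951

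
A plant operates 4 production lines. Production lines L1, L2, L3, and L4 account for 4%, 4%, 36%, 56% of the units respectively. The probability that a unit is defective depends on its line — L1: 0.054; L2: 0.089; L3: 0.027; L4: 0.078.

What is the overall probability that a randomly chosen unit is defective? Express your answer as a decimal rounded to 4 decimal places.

P(D) ≈ 0.0591

Summing over the partition,
P(D) = P(D|L1)·P(L1) + P(D|L2)·P(L2) + P(D|L3)·P(L3) + P(D|L4)·P(L4)
      = 0.054·0.04 + 0.089·0.04 + 0.027·0.36 + 0.078·0.56
      = 0.00216 + 0.00356 + 0.00972 + 0.04368 = 0.05912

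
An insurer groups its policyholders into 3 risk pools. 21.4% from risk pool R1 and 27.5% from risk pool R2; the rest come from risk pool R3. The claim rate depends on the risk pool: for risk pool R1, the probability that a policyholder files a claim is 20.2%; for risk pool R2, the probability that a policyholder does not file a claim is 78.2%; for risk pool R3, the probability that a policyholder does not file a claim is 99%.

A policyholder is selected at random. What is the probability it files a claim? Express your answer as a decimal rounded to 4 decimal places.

P(R3) = 1 − (0.214 + 0.275) = 0.511.
P(C|R2) = 1 − 0.782 = 0.218.
P(C|R3) = 1 − 0.99 = 0.01.
Using total probability over the partition,
P(C) = P(C|R1)·P(R1) + P(C|R2)·P(R2) + P(C|R3)·P(R3)
      = 0.202·0.214 + 0.218·0.275 + 0.01·0.511
      = 0.043228 + 0.05995 + 0.00511 = 0.108288

0.1083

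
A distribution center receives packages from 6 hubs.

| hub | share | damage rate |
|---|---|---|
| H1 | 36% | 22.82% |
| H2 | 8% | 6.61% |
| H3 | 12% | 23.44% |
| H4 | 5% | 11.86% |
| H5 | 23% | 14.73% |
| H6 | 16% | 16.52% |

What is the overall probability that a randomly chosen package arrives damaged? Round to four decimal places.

0.1818

By the law of total probability,
P(D) = P(D|H1)·P(H1) + P(D|H2)·P(H2) + P(D|H3)·P(H3) + P(D|H4)·P(H4) + P(D|H5)·P(H5) + P(D|H6)·P(H6)
      = 0.2282·0.36 + 0.0661·0.08 + 0.2344·0.12 + 0.1186·0.05 + 0.1473·0.23 + 0.1652·0.16
      = 0.082152 + 0.005288 + 0.028128 + 0.00593 + 0.033879 + 0.026432 = 0.181809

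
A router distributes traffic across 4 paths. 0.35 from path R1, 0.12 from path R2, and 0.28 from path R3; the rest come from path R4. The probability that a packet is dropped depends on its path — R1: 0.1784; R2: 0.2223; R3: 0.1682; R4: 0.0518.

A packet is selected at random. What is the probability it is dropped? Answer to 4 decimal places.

P(R4) = 1 − (0.35 + 0.12 + 0.28) = 0.25.
P(L) = P(L|R1)·P(R1) + P(L|R2)·P(R2) + P(L|R3)·P(R3) + P(L|R4)·P(R4)
      = 0.1784·0.35 + 0.2223·0.12 + 0.1682·0.28 + 0.0518·0.25
      = 0.06244 + 0.026676 + 0.047096 + 0.01295 = 0.149162

P(L) ≈ 0.1492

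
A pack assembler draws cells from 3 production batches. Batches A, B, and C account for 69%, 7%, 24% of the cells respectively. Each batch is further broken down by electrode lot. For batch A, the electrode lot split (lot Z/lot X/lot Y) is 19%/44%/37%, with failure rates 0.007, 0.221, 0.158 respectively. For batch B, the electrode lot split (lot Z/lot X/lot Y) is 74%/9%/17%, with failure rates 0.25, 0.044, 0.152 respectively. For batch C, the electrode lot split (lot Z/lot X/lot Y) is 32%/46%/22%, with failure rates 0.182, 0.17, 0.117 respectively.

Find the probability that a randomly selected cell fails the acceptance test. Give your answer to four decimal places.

P(F|A) = 0.19·0.007 + 0.44·0.221 + 0.37·0.158 = 0.00133 + 0.09724 + 0.05846 = 0.15703
P(F|B) = 0.74·0.25 + 0.09·0.044 + 0.17·0.152 = 0.185 + 0.00396 + 0.02584 = 0.2148
P(F|C) = 0.32·0.182 + 0.46·0.17 + 0.22·0.117 = 0.05824 + 0.0782 + 0.02574 = 0.16218
By total probability over the outer partition,
P(F) = 0.69·0.15703 + 0.07·0.2148 + 0.24·0.16218
      = 0.1083507 + 0.015036 + 0.0389232 = 0.1623099

P(F) ≈ 0.1623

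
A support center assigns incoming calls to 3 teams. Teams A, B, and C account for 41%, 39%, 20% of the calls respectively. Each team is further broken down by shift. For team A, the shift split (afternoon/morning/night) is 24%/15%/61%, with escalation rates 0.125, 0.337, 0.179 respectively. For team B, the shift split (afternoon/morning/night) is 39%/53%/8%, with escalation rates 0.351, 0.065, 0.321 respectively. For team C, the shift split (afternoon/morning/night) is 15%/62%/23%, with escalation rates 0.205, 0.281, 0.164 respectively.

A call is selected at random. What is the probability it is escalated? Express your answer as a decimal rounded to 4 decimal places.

P(E|A) = 0.24·0.125 + 0.15·0.337 + 0.61·0.179 = 0.03 + 0.05055 + 0.10919 = 0.18974
P(E|B) = 0.39·0.351 + 0.53·0.065 + 0.08·0.321 = 0.13689 + 0.03445 + 0.02568 = 0.19702
P(E|C) = 0.15·0.205 + 0.62·0.281 + 0.23·0.164 = 0.03075 + 0.17422 + 0.03772 = 0.24269
By total probability over the outer partition,
P(E) = 0.41·0.18974 + 0.39·0.19702 + 0.2·0.24269
      = 0.0777934 + 0.0768378 + 0.048538 = 0.2031692

0.2032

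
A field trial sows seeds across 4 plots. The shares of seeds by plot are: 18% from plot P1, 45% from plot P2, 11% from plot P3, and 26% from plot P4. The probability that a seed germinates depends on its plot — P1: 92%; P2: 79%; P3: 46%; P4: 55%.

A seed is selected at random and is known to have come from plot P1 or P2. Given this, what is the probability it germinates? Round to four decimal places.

Let S = {P1, P2}.
P(S) = 0.18 + 0.45 = 0.63.
P(G ∩ S) = 0.92·0.18 + 0.79·0.45 = 0.1656 + 0.3555 = 0.5211.
P(G | S) = 0.5211 / 0.63 = 0.827143…

P(G|S) ≈ 0.8271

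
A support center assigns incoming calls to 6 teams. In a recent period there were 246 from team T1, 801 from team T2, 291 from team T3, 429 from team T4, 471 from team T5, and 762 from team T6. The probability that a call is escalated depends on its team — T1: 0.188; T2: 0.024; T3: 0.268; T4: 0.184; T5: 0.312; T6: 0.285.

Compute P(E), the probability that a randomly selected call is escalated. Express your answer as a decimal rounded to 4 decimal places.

0.1955

Total: 246 + 801 + 291 + 429 + 471 + 762 = 3000.
P(T1) = 246/3000 = 0.082. P(T2) = 801/3000 = 0.267. P(T3) = 291/3000 = 0.097. P(T4) = 429/3000 = 0.143. P(T5) = 471/3000 = 0.157. P(T6) = 762/3000 = 0.254.
Using total probability over the partition,
P(E) = P(E|T1)·P(T1) + P(E|T2)·P(T2) + P(E|T3)·P(T3) + P(E|T4)·P(T4) + P(E|T5)·P(T5) + P(E|T6)·P(T6)
      = 0.188·0.082 + 0.024·0.267 + 0.268·0.097 + 0.184·0.143 + 0.312·0.157 + 0.285·0.254
      = 0.015416 + 0.006408 + 0.025996 + 0.026312 + 0.048984 + 0.07239 = 0.195506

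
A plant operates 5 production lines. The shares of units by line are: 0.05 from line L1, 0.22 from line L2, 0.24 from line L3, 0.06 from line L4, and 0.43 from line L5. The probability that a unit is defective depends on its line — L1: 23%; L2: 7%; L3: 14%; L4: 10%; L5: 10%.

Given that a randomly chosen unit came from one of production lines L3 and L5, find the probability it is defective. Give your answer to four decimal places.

Let S = {L3, L5}.
P(S) = 0.24 + 0.43 = 0.67.
P(D ∩ S) = 0.14·0.24 + 0.1·0.43 = 0.0336 + 0.043 = 0.0766.
P(D | S) = 0.0766 / 0.67 = 0.114328…

P(D|S) ≈ 0.1143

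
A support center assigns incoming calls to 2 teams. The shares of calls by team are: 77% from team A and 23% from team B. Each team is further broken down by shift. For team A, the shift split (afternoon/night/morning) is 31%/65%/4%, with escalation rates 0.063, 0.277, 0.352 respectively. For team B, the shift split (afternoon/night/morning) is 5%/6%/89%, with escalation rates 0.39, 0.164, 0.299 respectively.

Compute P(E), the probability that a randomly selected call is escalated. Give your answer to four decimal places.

0.2325

P(E|A) = 0.31·0.063 + 0.65·0.277 + 0.04·0.352 = 0.01953 + 0.18005 + 0.01408 = 0.21366
P(E|B) = 0.05·0.39 + 0.06·0.164 + 0.89·0.299 = 0.0195 + 0.00984 + 0.26611 = 0.29545
Then overall,
P(E) = 0.77·0.21366 + 0.23·0.29545
      = 0.1645182 + 0.0679535 = 0.2324717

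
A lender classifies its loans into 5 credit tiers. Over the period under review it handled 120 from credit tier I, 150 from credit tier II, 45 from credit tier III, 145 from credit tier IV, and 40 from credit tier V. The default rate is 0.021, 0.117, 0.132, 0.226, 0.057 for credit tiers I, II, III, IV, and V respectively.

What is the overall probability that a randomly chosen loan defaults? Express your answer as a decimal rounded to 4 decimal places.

P(D) ≈ 0.1221

Total: 120 + 150 + 45 + 145 + 40 = 500.
P(I) = 120/500 = 0.24. P(II) = 150/500 = 0.3. P(III) = 45/500 = 0.09. P(IV) = 145/500 = 0.29. P(V) = 40/500 = 0.08.
P(D) = P(D|I)·P(I) + P(D|II)·P(II) + P(D|III)·P(III) + P(D|IV)·P(IV) + P(D|V)·P(V)
      = 0.021·0.24 + 0.117·0.3 + 0.132·0.09 + 0.226·0.29 + 0.057·0.08
      = 0.00504 + 0.0351 + 0.01188 + 0.06554 + 0.00456 = 0.12212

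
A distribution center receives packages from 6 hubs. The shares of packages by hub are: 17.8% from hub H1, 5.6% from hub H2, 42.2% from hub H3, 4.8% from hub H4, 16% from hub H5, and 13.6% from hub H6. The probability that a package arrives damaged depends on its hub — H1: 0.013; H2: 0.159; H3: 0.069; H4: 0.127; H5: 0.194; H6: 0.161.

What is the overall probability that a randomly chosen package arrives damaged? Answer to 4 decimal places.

Using total probability over the partition,
P(D) = P(D|H1)·P(H1) + P(D|H2)·P(H2) + P(D|H3)·P(H3) + P(D|H4)·P(H4) + P(D|H5)·P(H5) + P(D|H6)·P(H6)
      = 0.013·0.178 + 0.159·0.056 + 0.069·0.422 + 0.127·0.048 + 0.194·0.16 + 0.161·0.136
      = 0.002314 + 0.008904 + 0.029118 + 0.006096 + 0.03104 + 0.021896 = 0.099368

0.0994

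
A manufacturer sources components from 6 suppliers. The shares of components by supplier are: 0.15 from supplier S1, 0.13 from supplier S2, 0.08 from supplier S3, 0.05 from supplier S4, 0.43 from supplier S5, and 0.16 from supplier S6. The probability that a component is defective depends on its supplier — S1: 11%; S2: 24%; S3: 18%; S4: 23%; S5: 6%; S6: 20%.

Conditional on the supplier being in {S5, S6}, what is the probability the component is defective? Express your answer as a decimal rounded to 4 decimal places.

Let S = {S5, S6}.
P(S) = 0.43 + 0.16 = 0.59.
P(D ∩ S) = 0.06·0.43 + 0.2·0.16 = 0.0258 + 0.032 = 0.0578.
P(D | S) = 0.0578 / 0.59 = 0.097966…

0.0980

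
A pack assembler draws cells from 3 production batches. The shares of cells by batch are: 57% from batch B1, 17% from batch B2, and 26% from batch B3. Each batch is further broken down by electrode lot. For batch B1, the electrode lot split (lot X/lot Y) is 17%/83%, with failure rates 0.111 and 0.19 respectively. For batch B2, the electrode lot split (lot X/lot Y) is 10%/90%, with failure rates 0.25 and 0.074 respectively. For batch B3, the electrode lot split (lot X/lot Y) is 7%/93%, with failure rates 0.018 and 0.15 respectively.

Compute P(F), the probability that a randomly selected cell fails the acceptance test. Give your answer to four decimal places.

0.1528

P(F|B1) = 0.17·0.111 + 0.83·0.19 = 0.01887 + 0.1577 = 0.17657
P(F|B2) = 0.1·0.25 + 0.9·0.074 = 0.025 + 0.0666 = 0.0916
P(F|B3) = 0.07·0.018 + 0.93·0.15 = 0.00126 + 0.1395 = 0.14076
By total probability over the outer partition,
P(F) = 0.57·0.17657 + 0.17·0.0916 + 0.26·0.14076
      = 0.1006449 + 0.015572 + 0.0365976 = 0.1528145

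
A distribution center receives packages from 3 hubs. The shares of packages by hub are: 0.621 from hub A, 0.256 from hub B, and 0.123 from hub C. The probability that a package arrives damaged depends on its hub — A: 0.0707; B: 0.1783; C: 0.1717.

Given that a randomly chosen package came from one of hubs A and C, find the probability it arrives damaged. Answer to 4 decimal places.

Let S = {A, C}.
P(S) = 0.621 + 0.123 = 0.744.
P(D ∩ S) = 0.0707·0.621 + 0.1717·0.123 = 0.0439047 + 0.0211191 = 0.0650238.
P(D | S) = 0.0650238 / 0.744 = 0.087398…

P(D|S) ≈ 0.0874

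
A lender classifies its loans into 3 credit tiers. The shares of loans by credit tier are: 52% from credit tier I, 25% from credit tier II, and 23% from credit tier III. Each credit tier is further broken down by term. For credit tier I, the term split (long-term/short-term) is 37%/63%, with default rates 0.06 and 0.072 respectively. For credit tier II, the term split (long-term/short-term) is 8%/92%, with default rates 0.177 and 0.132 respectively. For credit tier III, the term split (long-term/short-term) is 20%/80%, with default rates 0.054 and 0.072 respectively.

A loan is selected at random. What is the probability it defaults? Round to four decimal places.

P(D|I) = 0.37·0.06 + 0.63·0.072 = 0.0222 + 0.04536 = 0.06756
P(D|II) = 0.08·0.177 + 0.92·0.132 = 0.01416 + 0.12144 = 0.1356
P(D|III) = 0.2·0.054 + 0.8·0.072 = 0.0108 + 0.0576 = 0.0684
By total probability over the outer partition,
P(D) = 0.52·0.06756 + 0.25·0.1356 + 0.23·0.0684
      = 0.0351312 + 0.0339 + 0.015732 = 0.0847632

P(D) ≈ 0.0848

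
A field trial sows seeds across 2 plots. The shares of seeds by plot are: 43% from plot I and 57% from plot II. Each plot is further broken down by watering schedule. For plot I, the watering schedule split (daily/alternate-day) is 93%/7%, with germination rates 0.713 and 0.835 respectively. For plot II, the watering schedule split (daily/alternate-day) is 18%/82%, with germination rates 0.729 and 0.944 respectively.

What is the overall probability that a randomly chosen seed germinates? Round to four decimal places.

P(G|I) = 0.93·0.713 + 0.07·0.835 = 0.66309 + 0.05845 = 0.72154
P(G|II) = 0.18·0.729 + 0.82·0.944 = 0.13122 + 0.77408 = 0.9053
By total probability over the outer partition,
P(G) = 0.43·0.72154 + 0.57·0.9053
      = 0.3102622 + 0.516021 = 0.8262832

0.8263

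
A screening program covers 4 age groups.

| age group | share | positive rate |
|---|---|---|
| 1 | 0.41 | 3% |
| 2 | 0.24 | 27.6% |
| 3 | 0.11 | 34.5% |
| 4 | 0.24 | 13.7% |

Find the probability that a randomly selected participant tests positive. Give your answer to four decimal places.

P(T) ≈ 0.1494

Using total probability over the partition,
P(T) = P(T|1)·P(1) + P(T|2)·P(2) + P(T|3)·P(3) + P(T|4)·P(4)
      = 0.03·0.41 + 0.276·0.24 + 0.345·0.11 + 0.137·0.24
      = 0.0123 + 0.06624 + 0.03795 + 0.03288 = 0.14937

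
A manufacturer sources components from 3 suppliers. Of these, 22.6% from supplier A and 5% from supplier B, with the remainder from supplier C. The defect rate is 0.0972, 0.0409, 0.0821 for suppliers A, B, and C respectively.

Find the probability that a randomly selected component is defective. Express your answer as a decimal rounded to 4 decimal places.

P(C) = 1 − (0.226 + 0.05) = 0.724.
By the law of total probability,
P(D) = P(D|A)·P(A) + P(D|B)·P(B) + P(D|C)·P(C)
      = 0.0972·0.226 + 0.0409·0.05 + 0.0821·0.724
      = 0.0219672 + 0.002045 + 0.0594404 = 0.0834526

0.0835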